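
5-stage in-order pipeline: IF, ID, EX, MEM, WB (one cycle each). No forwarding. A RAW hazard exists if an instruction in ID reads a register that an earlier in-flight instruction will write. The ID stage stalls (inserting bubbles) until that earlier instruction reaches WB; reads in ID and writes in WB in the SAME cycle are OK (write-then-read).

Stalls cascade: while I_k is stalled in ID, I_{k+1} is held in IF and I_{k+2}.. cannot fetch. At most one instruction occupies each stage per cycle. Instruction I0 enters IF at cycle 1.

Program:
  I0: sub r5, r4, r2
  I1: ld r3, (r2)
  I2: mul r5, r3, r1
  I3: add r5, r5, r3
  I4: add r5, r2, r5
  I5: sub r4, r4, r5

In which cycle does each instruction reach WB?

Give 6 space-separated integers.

Answer: 5 6 9 12 15 18

Derivation:
I0 sub r5 <- r4,r2: IF@1 ID@2 stall=0 (-) EX@3 MEM@4 WB@5
I1 ld r3 <- r2: IF@2 ID@3 stall=0 (-) EX@4 MEM@5 WB@6
I2 mul r5 <- r3,r1: IF@3 ID@4 stall=2 (RAW on I1.r3 (WB@6)) EX@7 MEM@8 WB@9
I3 add r5 <- r5,r3: IF@4 ID@7 stall=2 (RAW on I2.r5 (WB@9)) EX@10 MEM@11 WB@12
I4 add r5 <- r2,r5: IF@7 ID@10 stall=2 (RAW on I3.r5 (WB@12)) EX@13 MEM@14 WB@15
I5 sub r4 <- r4,r5: IF@10 ID@13 stall=2 (RAW on I4.r5 (WB@15)) EX@16 MEM@17 WB@18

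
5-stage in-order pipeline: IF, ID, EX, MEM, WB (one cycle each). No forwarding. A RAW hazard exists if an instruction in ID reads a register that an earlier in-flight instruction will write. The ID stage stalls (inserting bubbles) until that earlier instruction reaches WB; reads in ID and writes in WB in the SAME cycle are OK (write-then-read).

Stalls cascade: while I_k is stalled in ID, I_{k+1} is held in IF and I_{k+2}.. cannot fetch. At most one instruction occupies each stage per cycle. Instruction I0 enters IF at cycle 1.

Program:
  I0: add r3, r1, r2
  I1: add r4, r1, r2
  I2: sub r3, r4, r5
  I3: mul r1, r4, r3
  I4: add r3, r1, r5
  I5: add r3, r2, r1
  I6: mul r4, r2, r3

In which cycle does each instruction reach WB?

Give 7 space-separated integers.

I0 add r3 <- r1,r2: IF@1 ID@2 stall=0 (-) EX@3 MEM@4 WB@5
I1 add r4 <- r1,r2: IF@2 ID@3 stall=0 (-) EX@4 MEM@5 WB@6
I2 sub r3 <- r4,r5: IF@3 ID@4 stall=2 (RAW on I1.r4 (WB@6)) EX@7 MEM@8 WB@9
I3 mul r1 <- r4,r3: IF@4 ID@7 stall=2 (RAW on I2.r3 (WB@9)) EX@10 MEM@11 WB@12
I4 add r3 <- r1,r5: IF@7 ID@10 stall=2 (RAW on I3.r1 (WB@12)) EX@13 MEM@14 WB@15
I5 add r3 <- r2,r1: IF@10 ID@13 stall=0 (-) EX@14 MEM@15 WB@16
I6 mul r4 <- r2,r3: IF@13 ID@14 stall=2 (RAW on I5.r3 (WB@16)) EX@17 MEM@18 WB@19

Answer: 5 6 9 12 15 16 19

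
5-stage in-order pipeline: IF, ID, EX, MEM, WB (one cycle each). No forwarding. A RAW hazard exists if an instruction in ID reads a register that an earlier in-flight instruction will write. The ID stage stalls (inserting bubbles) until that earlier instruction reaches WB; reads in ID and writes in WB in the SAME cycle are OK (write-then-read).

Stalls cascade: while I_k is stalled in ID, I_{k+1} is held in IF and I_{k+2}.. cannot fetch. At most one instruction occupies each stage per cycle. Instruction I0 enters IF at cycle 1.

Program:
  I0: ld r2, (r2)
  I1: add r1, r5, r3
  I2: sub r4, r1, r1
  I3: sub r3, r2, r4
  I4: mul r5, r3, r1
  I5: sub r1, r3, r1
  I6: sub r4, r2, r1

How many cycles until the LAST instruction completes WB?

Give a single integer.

I0 ld r2 <- r2: IF@1 ID@2 stall=0 (-) EX@3 MEM@4 WB@5
I1 add r1 <- r5,r3: IF@2 ID@3 stall=0 (-) EX@4 MEM@5 WB@6
I2 sub r4 <- r1,r1: IF@3 ID@4 stall=2 (RAW on I1.r1 (WB@6)) EX@7 MEM@8 WB@9
I3 sub r3 <- r2,r4: IF@4 ID@7 stall=2 (RAW on I2.r4 (WB@9)) EX@10 MEM@11 WB@12
I4 mul r5 <- r3,r1: IF@7 ID@10 stall=2 (RAW on I3.r3 (WB@12)) EX@13 MEM@14 WB@15
I5 sub r1 <- r3,r1: IF@10 ID@13 stall=0 (-) EX@14 MEM@15 WB@16
I6 sub r4 <- r2,r1: IF@13 ID@14 stall=2 (RAW on I5.r1 (WB@16)) EX@17 MEM@18 WB@19

Answer: 19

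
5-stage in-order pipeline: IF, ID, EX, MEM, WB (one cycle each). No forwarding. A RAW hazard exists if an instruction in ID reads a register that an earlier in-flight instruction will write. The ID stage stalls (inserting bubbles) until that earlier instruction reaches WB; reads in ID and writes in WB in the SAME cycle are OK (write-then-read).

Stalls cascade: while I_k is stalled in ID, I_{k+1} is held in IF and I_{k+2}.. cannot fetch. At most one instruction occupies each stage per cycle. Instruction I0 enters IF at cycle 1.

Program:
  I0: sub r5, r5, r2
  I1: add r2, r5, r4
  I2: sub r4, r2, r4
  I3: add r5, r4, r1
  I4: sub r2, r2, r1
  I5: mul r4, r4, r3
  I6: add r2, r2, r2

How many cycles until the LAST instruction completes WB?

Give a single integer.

I0 sub r5 <- r5,r2: IF@1 ID@2 stall=0 (-) EX@3 MEM@4 WB@5
I1 add r2 <- r5,r4: IF@2 ID@3 stall=2 (RAW on I0.r5 (WB@5)) EX@6 MEM@7 WB@8
I2 sub r4 <- r2,r4: IF@3 ID@6 stall=2 (RAW on I1.r2 (WB@8)) EX@9 MEM@10 WB@11
I3 add r5 <- r4,r1: IF@6 ID@9 stall=2 (RAW on I2.r4 (WB@11)) EX@12 MEM@13 WB@14
I4 sub r2 <- r2,r1: IF@9 ID@12 stall=0 (-) EX@13 MEM@14 WB@15
I5 mul r4 <- r4,r3: IF@12 ID@13 stall=0 (-) EX@14 MEM@15 WB@16
I6 add r2 <- r2,r2: IF@13 ID@14 stall=1 (RAW on I4.r2 (WB@15)) EX@16 MEM@17 WB@18

Answer: 18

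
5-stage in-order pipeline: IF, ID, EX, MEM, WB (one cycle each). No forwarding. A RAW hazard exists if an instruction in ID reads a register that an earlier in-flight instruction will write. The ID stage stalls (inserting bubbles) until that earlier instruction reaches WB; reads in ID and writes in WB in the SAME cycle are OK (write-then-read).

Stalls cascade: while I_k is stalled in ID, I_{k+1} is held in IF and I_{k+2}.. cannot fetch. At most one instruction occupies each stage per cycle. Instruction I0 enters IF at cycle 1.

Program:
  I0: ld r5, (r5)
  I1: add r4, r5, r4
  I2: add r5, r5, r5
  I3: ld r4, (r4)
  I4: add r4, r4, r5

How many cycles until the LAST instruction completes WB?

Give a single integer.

Answer: 14

Derivation:
I0 ld r5 <- r5: IF@1 ID@2 stall=0 (-) EX@3 MEM@4 WB@5
I1 add r4 <- r5,r4: IF@2 ID@3 stall=2 (RAW on I0.r5 (WB@5)) EX@6 MEM@7 WB@8
I2 add r5 <- r5,r5: IF@3 ID@6 stall=0 (-) EX@7 MEM@8 WB@9
I3 ld r4 <- r4: IF@6 ID@7 stall=1 (RAW on I1.r4 (WB@8)) EX@9 MEM@10 WB@11
I4 add r4 <- r4,r5: IF@7 ID@9 stall=2 (RAW on I3.r4 (WB@11)) EX@12 MEM@13 WB@14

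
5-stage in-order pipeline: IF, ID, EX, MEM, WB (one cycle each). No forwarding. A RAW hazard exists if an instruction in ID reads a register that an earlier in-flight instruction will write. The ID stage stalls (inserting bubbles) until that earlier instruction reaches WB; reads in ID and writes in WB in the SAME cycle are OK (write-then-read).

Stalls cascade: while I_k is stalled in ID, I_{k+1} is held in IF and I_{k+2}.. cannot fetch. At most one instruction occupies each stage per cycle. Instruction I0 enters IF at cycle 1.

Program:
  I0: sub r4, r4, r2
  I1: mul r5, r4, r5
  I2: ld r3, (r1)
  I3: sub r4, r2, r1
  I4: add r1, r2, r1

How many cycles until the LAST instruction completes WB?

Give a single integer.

Answer: 11

Derivation:
I0 sub r4 <- r4,r2: IF@1 ID@2 stall=0 (-) EX@3 MEM@4 WB@5
I1 mul r5 <- r4,r5: IF@2 ID@3 stall=2 (RAW on I0.r4 (WB@5)) EX@6 MEM@7 WB@8
I2 ld r3 <- r1: IF@3 ID@6 stall=0 (-) EX@7 MEM@8 WB@9
I3 sub r4 <- r2,r1: IF@6 ID@7 stall=0 (-) EX@8 MEM@9 WB@10
I4 add r1 <- r2,r1: IF@7 ID@8 stall=0 (-) EX@9 MEM@10 WB@11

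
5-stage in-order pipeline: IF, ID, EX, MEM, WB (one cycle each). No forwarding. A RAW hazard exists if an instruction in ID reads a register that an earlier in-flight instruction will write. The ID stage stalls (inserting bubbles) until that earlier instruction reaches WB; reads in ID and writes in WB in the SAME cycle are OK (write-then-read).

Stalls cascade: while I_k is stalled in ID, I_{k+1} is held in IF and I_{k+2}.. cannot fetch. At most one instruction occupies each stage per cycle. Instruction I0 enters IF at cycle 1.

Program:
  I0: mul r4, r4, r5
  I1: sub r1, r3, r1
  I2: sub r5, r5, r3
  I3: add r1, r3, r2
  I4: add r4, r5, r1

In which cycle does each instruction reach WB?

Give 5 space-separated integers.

Answer: 5 6 7 8 11

Derivation:
I0 mul r4 <- r4,r5: IF@1 ID@2 stall=0 (-) EX@3 MEM@4 WB@5
I1 sub r1 <- r3,r1: IF@2 ID@3 stall=0 (-) EX@4 MEM@5 WB@6
I2 sub r5 <- r5,r3: IF@3 ID@4 stall=0 (-) EX@5 MEM@6 WB@7
I3 add r1 <- r3,r2: IF@4 ID@5 stall=0 (-) EX@6 MEM@7 WB@8
I4 add r4 <- r5,r1: IF@5 ID@6 stall=2 (RAW on I3.r1 (WB@8)) EX@9 MEM@10 WB@11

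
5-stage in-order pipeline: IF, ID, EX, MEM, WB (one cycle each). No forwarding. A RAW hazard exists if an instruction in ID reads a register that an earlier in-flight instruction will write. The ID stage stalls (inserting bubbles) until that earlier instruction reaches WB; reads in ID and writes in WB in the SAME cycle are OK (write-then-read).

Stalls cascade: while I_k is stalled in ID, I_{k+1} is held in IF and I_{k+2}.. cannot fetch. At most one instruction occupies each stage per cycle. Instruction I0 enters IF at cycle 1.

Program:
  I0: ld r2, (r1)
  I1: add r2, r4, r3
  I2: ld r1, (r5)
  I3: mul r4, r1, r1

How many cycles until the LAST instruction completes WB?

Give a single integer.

I0 ld r2 <- r1: IF@1 ID@2 stall=0 (-) EX@3 MEM@4 WB@5
I1 add r2 <- r4,r3: IF@2 ID@3 stall=0 (-) EX@4 MEM@5 WB@6
I2 ld r1 <- r5: IF@3 ID@4 stall=0 (-) EX@5 MEM@6 WB@7
I3 mul r4 <- r1,r1: IF@4 ID@5 stall=2 (RAW on I2.r1 (WB@7)) EX@8 MEM@9 WB@10

Answer: 10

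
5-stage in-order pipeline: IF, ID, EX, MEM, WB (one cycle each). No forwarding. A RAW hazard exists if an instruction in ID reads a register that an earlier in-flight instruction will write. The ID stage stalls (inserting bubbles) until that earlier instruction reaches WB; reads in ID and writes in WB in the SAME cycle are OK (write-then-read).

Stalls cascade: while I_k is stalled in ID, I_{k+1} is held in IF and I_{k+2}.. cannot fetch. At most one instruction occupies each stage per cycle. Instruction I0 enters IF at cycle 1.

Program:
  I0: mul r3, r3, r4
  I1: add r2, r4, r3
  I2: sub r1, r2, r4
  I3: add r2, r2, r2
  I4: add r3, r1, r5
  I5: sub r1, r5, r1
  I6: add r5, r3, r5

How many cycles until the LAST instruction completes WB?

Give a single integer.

Answer: 17

Derivation:
I0 mul r3 <- r3,r4: IF@1 ID@2 stall=0 (-) EX@3 MEM@4 WB@5
I1 add r2 <- r4,r3: IF@2 ID@3 stall=2 (RAW on I0.r3 (WB@5)) EX@6 MEM@7 WB@8
I2 sub r1 <- r2,r4: IF@3 ID@6 stall=2 (RAW on I1.r2 (WB@8)) EX@9 MEM@10 WB@11
I3 add r2 <- r2,r2: IF@6 ID@9 stall=0 (-) EX@10 MEM@11 WB@12
I4 add r3 <- r1,r5: IF@9 ID@10 stall=1 (RAW on I2.r1 (WB@11)) EX@12 MEM@13 WB@14
I5 sub r1 <- r5,r1: IF@10 ID@12 stall=0 (-) EX@13 MEM@14 WB@15
I6 add r5 <- r3,r5: IF@12 ID@13 stall=1 (RAW on I4.r3 (WB@14)) EX@15 MEM@16 WB@17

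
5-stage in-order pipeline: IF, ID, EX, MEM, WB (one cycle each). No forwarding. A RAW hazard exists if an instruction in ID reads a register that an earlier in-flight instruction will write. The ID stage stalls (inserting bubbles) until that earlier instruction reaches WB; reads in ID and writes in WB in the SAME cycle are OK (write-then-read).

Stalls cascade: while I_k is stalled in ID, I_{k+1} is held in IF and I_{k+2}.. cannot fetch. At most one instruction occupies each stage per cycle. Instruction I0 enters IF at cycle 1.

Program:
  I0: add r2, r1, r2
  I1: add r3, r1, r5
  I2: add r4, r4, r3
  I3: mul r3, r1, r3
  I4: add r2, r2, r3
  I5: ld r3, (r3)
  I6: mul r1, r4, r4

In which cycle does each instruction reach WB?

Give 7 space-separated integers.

Answer: 5 6 9 10 13 14 15

Derivation:
I0 add r2 <- r1,r2: IF@1 ID@2 stall=0 (-) EX@3 MEM@4 WB@5
I1 add r3 <- r1,r5: IF@2 ID@3 stall=0 (-) EX@4 MEM@5 WB@6
I2 add r4 <- r4,r3: IF@3 ID@4 stall=2 (RAW on I1.r3 (WB@6)) EX@7 MEM@8 WB@9
I3 mul r3 <- r1,r3: IF@4 ID@7 stall=0 (-) EX@8 MEM@9 WB@10
I4 add r2 <- r2,r3: IF@7 ID@8 stall=2 (RAW on I3.r3 (WB@10)) EX@11 MEM@12 WB@13
I5 ld r3 <- r3: IF@8 ID@11 stall=0 (-) EX@12 MEM@13 WB@14
I6 mul r1 <- r4,r4: IF@11 ID@12 stall=0 (-) EX@13 MEM@14 WB@15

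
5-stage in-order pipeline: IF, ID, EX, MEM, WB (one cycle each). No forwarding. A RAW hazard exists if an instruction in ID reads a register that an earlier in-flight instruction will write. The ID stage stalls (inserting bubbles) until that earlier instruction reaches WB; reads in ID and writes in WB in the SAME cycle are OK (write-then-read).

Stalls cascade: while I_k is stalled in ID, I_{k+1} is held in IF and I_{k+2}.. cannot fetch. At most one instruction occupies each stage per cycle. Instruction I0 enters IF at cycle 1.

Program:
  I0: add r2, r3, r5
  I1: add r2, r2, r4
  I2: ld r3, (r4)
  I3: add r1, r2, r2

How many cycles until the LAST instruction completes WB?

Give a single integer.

Answer: 11

Derivation:
I0 add r2 <- r3,r5: IF@1 ID@2 stall=0 (-) EX@3 MEM@4 WB@5
I1 add r2 <- r2,r4: IF@2 ID@3 stall=2 (RAW on I0.r2 (WB@5)) EX@6 MEM@7 WB@8
I2 ld r3 <- r4: IF@3 ID@6 stall=0 (-) EX@7 MEM@8 WB@9
I3 add r1 <- r2,r2: IF@6 ID@7 stall=1 (RAW on I1.r2 (WB@8)) EX@9 MEM@10 WB@11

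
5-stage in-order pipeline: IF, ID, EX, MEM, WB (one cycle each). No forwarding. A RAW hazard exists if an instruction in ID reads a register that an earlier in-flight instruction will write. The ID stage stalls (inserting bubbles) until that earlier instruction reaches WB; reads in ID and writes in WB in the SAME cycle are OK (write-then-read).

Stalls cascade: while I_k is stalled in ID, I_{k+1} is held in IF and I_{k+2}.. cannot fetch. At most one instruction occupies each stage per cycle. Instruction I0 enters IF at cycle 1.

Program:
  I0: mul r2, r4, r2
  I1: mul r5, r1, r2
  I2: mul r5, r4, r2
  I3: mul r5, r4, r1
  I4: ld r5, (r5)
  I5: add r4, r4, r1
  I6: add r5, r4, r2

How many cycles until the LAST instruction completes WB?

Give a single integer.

I0 mul r2 <- r4,r2: IF@1 ID@2 stall=0 (-) EX@3 MEM@4 WB@5
I1 mul r5 <- r1,r2: IF@2 ID@3 stall=2 (RAW on I0.r2 (WB@5)) EX@6 MEM@7 WB@8
I2 mul r5 <- r4,r2: IF@3 ID@6 stall=0 (-) EX@7 MEM@8 WB@9
I3 mul r5 <- r4,r1: IF@6 ID@7 stall=0 (-) EX@8 MEM@9 WB@10
I4 ld r5 <- r5: IF@7 ID@8 stall=2 (RAW on I3.r5 (WB@10)) EX@11 MEM@12 WB@13
I5 add r4 <- r4,r1: IF@8 ID@11 stall=0 (-) EX@12 MEM@13 WB@14
I6 add r5 <- r4,r2: IF@11 ID@12 stall=2 (RAW on I5.r4 (WB@14)) EX@15 MEM@16 WB@17

Answer: 17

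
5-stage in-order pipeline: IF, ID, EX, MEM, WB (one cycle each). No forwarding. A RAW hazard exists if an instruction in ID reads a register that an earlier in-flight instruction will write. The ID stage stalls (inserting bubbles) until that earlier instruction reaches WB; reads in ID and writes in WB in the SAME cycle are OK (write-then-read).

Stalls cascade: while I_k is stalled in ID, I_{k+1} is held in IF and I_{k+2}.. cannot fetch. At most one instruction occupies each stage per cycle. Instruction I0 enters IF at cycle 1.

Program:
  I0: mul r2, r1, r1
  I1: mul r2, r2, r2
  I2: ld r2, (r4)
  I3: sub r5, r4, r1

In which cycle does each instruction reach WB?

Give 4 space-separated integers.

I0 mul r2 <- r1,r1: IF@1 ID@2 stall=0 (-) EX@3 MEM@4 WB@5
I1 mul r2 <- r2,r2: IF@2 ID@3 stall=2 (RAW on I0.r2 (WB@5)) EX@6 MEM@7 WB@8
I2 ld r2 <- r4: IF@3 ID@6 stall=0 (-) EX@7 MEM@8 WB@9
I3 sub r5 <- r4,r1: IF@6 ID@7 stall=0 (-) EX@8 MEM@9 WB@10

Answer: 5 8 9 10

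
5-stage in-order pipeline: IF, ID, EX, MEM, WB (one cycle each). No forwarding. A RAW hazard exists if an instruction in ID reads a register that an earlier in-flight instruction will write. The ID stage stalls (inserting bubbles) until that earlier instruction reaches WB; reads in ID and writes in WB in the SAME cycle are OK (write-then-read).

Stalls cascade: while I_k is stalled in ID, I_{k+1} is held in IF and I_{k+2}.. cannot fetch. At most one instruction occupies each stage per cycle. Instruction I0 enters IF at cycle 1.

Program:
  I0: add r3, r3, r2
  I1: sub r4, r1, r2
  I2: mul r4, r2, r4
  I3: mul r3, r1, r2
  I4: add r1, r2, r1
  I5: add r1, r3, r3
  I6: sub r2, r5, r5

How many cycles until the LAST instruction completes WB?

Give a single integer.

Answer: 14

Derivation:
I0 add r3 <- r3,r2: IF@1 ID@2 stall=0 (-) EX@3 MEM@4 WB@5
I1 sub r4 <- r1,r2: IF@2 ID@3 stall=0 (-) EX@4 MEM@5 WB@6
I2 mul r4 <- r2,r4: IF@3 ID@4 stall=2 (RAW on I1.r4 (WB@6)) EX@7 MEM@8 WB@9
I3 mul r3 <- r1,r2: IF@4 ID@7 stall=0 (-) EX@8 MEM@9 WB@10
I4 add r1 <- r2,r1: IF@7 ID@8 stall=0 (-) EX@9 MEM@10 WB@11
I5 add r1 <- r3,r3: IF@8 ID@9 stall=1 (RAW on I3.r3 (WB@10)) EX@11 MEM@12 WB@13
I6 sub r2 <- r5,r5: IF@9 ID@11 stall=0 (-) EX@12 MEM@13 WB@14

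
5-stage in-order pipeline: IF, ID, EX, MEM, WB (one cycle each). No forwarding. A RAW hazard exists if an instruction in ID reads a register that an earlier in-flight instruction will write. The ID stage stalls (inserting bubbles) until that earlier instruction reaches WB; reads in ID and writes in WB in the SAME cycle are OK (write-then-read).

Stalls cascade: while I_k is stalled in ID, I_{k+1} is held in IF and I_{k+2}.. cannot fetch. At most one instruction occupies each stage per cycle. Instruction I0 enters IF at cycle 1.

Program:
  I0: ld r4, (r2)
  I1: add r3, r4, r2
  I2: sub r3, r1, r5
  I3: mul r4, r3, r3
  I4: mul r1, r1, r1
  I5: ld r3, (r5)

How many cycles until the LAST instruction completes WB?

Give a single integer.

Answer: 14

Derivation:
I0 ld r4 <- r2: IF@1 ID@2 stall=0 (-) EX@3 MEM@4 WB@5
I1 add r3 <- r4,r2: IF@2 ID@3 stall=2 (RAW on I0.r4 (WB@5)) EX@6 MEM@7 WB@8
I2 sub r3 <- r1,r5: IF@3 ID@6 stall=0 (-) EX@7 MEM@8 WB@9
I3 mul r4 <- r3,r3: IF@6 ID@7 stall=2 (RAW on I2.r3 (WB@9)) EX@10 MEM@11 WB@12
I4 mul r1 <- r1,r1: IF@7 ID@10 stall=0 (-) EX@11 MEM@12 WB@13
I5 ld r3 <- r5: IF@10 ID@11 stall=0 (-) EX@12 MEM@13 WB@14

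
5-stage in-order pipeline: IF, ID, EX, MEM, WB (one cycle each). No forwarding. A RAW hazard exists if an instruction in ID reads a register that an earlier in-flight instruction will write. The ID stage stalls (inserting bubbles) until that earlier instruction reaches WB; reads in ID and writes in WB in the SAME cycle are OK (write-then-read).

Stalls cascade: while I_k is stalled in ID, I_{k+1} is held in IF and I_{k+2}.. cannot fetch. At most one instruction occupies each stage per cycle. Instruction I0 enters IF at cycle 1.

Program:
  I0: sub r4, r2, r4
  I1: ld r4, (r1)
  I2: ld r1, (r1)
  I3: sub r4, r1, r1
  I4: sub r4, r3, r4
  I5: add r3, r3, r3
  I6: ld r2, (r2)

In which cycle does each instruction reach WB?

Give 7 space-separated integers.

I0 sub r4 <- r2,r4: IF@1 ID@2 stall=0 (-) EX@3 MEM@4 WB@5
I1 ld r4 <- r1: IF@2 ID@3 stall=0 (-) EX@4 MEM@5 WB@6
I2 ld r1 <- r1: IF@3 ID@4 stall=0 (-) EX@5 MEM@6 WB@7
I3 sub r4 <- r1,r1: IF@4 ID@5 stall=2 (RAW on I2.r1 (WB@7)) EX@8 MEM@9 WB@10
I4 sub r4 <- r3,r4: IF@5 ID@8 stall=2 (RAW on I3.r4 (WB@10)) EX@11 MEM@12 WB@13
I5 add r3 <- r3,r3: IF@8 ID@11 stall=0 (-) EX@12 MEM@13 WB@14
I6 ld r2 <- r2: IF@11 ID@12 stall=0 (-) EX@13 MEM@14 WB@15

Answer: 5 6 7 10 13 14 15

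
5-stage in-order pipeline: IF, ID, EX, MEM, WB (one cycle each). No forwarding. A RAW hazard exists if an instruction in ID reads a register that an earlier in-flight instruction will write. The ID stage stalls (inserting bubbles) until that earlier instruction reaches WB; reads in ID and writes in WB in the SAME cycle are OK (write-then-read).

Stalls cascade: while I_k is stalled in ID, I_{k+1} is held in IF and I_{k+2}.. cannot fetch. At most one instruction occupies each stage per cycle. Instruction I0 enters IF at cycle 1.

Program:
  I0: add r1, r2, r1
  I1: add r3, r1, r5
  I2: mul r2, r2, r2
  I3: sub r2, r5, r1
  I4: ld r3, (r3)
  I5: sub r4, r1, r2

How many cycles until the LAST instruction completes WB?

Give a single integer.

I0 add r1 <- r2,r1: IF@1 ID@2 stall=0 (-) EX@3 MEM@4 WB@5
I1 add r3 <- r1,r5: IF@2 ID@3 stall=2 (RAW on I0.r1 (WB@5)) EX@6 MEM@7 WB@8
I2 mul r2 <- r2,r2: IF@3 ID@6 stall=0 (-) EX@7 MEM@8 WB@9
I3 sub r2 <- r5,r1: IF@6 ID@7 stall=0 (-) EX@8 MEM@9 WB@10
I4 ld r3 <- r3: IF@7 ID@8 stall=0 (-) EX@9 MEM@10 WB@11
I5 sub r4 <- r1,r2: IF@8 ID@9 stall=1 (RAW on I3.r2 (WB@10)) EX@11 MEM@12 WB@13

Answer: 13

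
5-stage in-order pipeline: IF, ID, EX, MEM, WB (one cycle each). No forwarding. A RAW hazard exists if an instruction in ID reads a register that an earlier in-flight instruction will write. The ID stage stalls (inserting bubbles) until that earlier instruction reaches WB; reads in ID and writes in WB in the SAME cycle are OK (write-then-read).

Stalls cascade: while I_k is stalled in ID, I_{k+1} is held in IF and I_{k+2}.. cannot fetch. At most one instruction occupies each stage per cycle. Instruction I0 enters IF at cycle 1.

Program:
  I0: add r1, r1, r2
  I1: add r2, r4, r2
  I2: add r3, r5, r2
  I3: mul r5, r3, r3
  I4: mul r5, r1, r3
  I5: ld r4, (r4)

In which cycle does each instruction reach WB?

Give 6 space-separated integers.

Answer: 5 6 9 12 13 14

Derivation:
I0 add r1 <- r1,r2: IF@1 ID@2 stall=0 (-) EX@3 MEM@4 WB@5
I1 add r2 <- r4,r2: IF@2 ID@3 stall=0 (-) EX@4 MEM@5 WB@6
I2 add r3 <- r5,r2: IF@3 ID@4 stall=2 (RAW on I1.r2 (WB@6)) EX@7 MEM@8 WB@9
I3 mul r5 <- r3,r3: IF@4 ID@7 stall=2 (RAW on I2.r3 (WB@9)) EX@10 MEM@11 WB@12
I4 mul r5 <- r1,r3: IF@7 ID@10 stall=0 (-) EX@11 MEM@12 WB@13
I5 ld r4 <- r4: IF@10 ID@11 stall=0 (-) EX@12 MEM@13 WB@14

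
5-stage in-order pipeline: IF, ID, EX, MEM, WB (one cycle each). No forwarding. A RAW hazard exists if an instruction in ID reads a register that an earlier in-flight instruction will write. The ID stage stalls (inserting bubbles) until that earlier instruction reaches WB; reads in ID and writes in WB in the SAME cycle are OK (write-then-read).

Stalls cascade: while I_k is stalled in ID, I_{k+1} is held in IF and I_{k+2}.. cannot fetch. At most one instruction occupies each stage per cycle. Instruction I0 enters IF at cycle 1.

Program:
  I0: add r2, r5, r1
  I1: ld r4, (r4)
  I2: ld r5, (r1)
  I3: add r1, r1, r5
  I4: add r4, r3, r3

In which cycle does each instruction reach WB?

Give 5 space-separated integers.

I0 add r2 <- r5,r1: IF@1 ID@2 stall=0 (-) EX@3 MEM@4 WB@5
I1 ld r4 <- r4: IF@2 ID@3 stall=0 (-) EX@4 MEM@5 WB@6
I2 ld r5 <- r1: IF@3 ID@4 stall=0 (-) EX@5 MEM@6 WB@7
I3 add r1 <- r1,r5: IF@4 ID@5 stall=2 (RAW on I2.r5 (WB@7)) EX@8 MEM@9 WB@10
I4 add r4 <- r3,r3: IF@5 ID@8 stall=0 (-) EX@9 MEM@10 WB@11

Answer: 5 6 7 10 11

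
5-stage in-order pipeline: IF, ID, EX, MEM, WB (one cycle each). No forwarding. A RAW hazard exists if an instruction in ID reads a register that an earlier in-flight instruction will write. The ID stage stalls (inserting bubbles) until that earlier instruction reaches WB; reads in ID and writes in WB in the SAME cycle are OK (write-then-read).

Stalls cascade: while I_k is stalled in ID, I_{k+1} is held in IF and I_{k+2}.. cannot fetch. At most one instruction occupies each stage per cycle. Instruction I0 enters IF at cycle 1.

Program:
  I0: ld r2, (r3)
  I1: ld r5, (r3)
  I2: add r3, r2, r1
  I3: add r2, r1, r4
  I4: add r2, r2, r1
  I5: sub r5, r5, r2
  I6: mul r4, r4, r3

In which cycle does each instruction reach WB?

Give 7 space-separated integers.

I0 ld r2 <- r3: IF@1 ID@2 stall=0 (-) EX@3 MEM@4 WB@5
I1 ld r5 <- r3: IF@2 ID@3 stall=0 (-) EX@4 MEM@5 WB@6
I2 add r3 <- r2,r1: IF@3 ID@4 stall=1 (RAW on I0.r2 (WB@5)) EX@6 MEM@7 WB@8
I3 add r2 <- r1,r4: IF@4 ID@6 stall=0 (-) EX@7 MEM@8 WB@9
I4 add r2 <- r2,r1: IF@6 ID@7 stall=2 (RAW on I3.r2 (WB@9)) EX@10 MEM@11 WB@12
I5 sub r5 <- r5,r2: IF@7 ID@10 stall=2 (RAW on I4.r2 (WB@12)) EX@13 MEM@14 WB@15
I6 mul r4 <- r4,r3: IF@10 ID@13 stall=0 (-) EX@14 MEM@15 WB@16

Answer: 5 6 8 9 12 15 16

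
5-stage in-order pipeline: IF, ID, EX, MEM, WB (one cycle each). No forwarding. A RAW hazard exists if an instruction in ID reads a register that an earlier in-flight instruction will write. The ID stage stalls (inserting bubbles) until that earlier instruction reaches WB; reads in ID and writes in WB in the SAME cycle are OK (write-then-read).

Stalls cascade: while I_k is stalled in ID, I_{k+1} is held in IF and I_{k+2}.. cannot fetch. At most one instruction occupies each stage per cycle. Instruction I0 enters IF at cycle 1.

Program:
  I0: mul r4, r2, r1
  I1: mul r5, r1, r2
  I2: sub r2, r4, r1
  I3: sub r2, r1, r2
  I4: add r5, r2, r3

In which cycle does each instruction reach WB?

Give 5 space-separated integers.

Answer: 5 6 8 11 14

Derivation:
I0 mul r4 <- r2,r1: IF@1 ID@2 stall=0 (-) EX@3 MEM@4 WB@5
I1 mul r5 <- r1,r2: IF@2 ID@3 stall=0 (-) EX@4 MEM@5 WB@6
I2 sub r2 <- r4,r1: IF@3 ID@4 stall=1 (RAW on I0.r4 (WB@5)) EX@6 MEM@7 WB@8
I3 sub r2 <- r1,r2: IF@4 ID@6 stall=2 (RAW on I2.r2 (WB@8)) EX@9 MEM@10 WB@11
I4 add r5 <- r2,r3: IF@6 ID@9 stall=2 (RAW on I3.r2 (WB@11)) EX@12 MEM@13 WB@14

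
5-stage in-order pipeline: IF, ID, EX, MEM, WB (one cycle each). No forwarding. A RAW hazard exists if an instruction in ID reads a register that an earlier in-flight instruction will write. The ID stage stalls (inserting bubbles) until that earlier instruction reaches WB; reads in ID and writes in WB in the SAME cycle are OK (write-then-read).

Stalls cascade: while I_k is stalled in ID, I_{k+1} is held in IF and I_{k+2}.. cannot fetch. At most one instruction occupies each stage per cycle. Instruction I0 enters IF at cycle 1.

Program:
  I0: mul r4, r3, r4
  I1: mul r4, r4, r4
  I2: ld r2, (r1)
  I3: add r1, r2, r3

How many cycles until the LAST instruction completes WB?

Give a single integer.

Answer: 12

Derivation:
I0 mul r4 <- r3,r4: IF@1 ID@2 stall=0 (-) EX@3 MEM@4 WB@5
I1 mul r4 <- r4,r4: IF@2 ID@3 stall=2 (RAW on I0.r4 (WB@5)) EX@6 MEM@7 WB@8
I2 ld r2 <- r1: IF@3 ID@6 stall=0 (-) EX@7 MEM@8 WB@9
I3 add r1 <- r2,r3: IF@6 ID@7 stall=2 (RAW on I2.r2 (WB@9)) EX@10 MEM@11 WB@12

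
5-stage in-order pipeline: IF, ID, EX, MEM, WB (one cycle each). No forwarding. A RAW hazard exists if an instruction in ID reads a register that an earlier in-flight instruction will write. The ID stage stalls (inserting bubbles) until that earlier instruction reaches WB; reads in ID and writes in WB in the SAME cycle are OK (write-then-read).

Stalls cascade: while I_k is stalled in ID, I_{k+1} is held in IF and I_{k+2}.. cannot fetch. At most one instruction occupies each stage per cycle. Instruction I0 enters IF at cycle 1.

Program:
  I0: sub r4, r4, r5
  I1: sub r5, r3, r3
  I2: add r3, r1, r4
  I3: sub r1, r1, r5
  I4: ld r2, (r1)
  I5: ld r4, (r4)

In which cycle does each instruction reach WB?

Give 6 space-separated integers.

Answer: 5 6 8 9 12 13

Derivation:
I0 sub r4 <- r4,r5: IF@1 ID@2 stall=0 (-) EX@3 MEM@4 WB@5
I1 sub r5 <- r3,r3: IF@2 ID@3 stall=0 (-) EX@4 MEM@5 WB@6
I2 add r3 <- r1,r4: IF@3 ID@4 stall=1 (RAW on I0.r4 (WB@5)) EX@6 MEM@7 WB@8
I3 sub r1 <- r1,r5: IF@4 ID@6 stall=0 (-) EX@7 MEM@8 WB@9
I4 ld r2 <- r1: IF@6 ID@7 stall=2 (RAW on I3.r1 (WB@9)) EX@10 MEM@11 WB@12
I5 ld r4 <- r4: IF@7 ID@10 stall=0 (-) EX@11 MEM@12 WB@13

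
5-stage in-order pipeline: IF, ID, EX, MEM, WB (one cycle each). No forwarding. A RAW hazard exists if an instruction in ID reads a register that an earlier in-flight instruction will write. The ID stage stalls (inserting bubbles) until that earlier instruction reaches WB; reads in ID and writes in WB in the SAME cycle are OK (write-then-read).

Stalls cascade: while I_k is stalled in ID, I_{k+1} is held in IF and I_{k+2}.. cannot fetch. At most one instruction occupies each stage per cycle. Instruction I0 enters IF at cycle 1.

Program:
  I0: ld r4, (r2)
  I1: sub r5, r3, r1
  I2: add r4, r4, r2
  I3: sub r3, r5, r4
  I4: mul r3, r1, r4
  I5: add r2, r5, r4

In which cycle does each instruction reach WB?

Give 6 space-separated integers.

I0 ld r4 <- r2: IF@1 ID@2 stall=0 (-) EX@3 MEM@4 WB@5
I1 sub r5 <- r3,r1: IF@2 ID@3 stall=0 (-) EX@4 MEM@5 WB@6
I2 add r4 <- r4,r2: IF@3 ID@4 stall=1 (RAW on I0.r4 (WB@5)) EX@6 MEM@7 WB@8
I3 sub r3 <- r5,r4: IF@4 ID@6 stall=2 (RAW on I2.r4 (WB@8)) EX@9 MEM@10 WB@11
I4 mul r3 <- r1,r4: IF@6 ID@9 stall=0 (-) EX@10 MEM@11 WB@12
I5 add r2 <- r5,r4: IF@9 ID@10 stall=0 (-) EX@11 MEM@12 WB@13

Answer: 5 6 8 11 12 13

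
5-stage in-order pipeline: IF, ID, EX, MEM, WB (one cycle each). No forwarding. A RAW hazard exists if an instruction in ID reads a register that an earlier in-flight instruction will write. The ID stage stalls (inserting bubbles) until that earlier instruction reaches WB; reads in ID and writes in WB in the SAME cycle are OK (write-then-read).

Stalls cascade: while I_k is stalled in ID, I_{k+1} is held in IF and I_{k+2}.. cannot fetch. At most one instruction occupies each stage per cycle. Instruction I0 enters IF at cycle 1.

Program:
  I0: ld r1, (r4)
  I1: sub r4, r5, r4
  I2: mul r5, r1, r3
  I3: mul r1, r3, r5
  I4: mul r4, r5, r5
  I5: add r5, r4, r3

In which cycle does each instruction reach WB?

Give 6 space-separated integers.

Answer: 5 6 8 11 12 15

Derivation:
I0 ld r1 <- r4: IF@1 ID@2 stall=0 (-) EX@3 MEM@4 WB@5
I1 sub r4 <- r5,r4: IF@2 ID@3 stall=0 (-) EX@4 MEM@5 WB@6
I2 mul r5 <- r1,r3: IF@3 ID@4 stall=1 (RAW on I0.r1 (WB@5)) EX@6 MEM@7 WB@8
I3 mul r1 <- r3,r5: IF@4 ID@6 stall=2 (RAW on I2.r5 (WB@8)) EX@9 MEM@10 WB@11
I4 mul r4 <- r5,r5: IF@6 ID@9 stall=0 (-) EX@10 MEM@11 WB@12
I5 add r5 <- r4,r3: IF@9 ID@10 stall=2 (RAW on I4.r4 (WB@12)) EX@13 MEM@14 WB@15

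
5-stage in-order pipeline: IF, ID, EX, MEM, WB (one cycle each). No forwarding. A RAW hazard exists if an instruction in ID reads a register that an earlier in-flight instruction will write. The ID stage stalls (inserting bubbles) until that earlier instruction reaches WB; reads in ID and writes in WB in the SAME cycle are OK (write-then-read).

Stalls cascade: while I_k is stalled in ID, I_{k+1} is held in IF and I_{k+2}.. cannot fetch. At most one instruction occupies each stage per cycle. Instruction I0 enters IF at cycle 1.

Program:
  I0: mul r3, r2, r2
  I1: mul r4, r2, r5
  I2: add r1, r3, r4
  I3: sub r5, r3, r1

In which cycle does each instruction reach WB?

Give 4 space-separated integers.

I0 mul r3 <- r2,r2: IF@1 ID@2 stall=0 (-) EX@3 MEM@4 WB@5
I1 mul r4 <- r2,r5: IF@2 ID@3 stall=0 (-) EX@4 MEM@5 WB@6
I2 add r1 <- r3,r4: IF@3 ID@4 stall=2 (RAW on I1.r4 (WB@6)) EX@7 MEM@8 WB@9
I3 sub r5 <- r3,r1: IF@4 ID@7 stall=2 (RAW on I2.r1 (WB@9)) EX@10 MEM@11 WB@12

Answer: 5 6 9 12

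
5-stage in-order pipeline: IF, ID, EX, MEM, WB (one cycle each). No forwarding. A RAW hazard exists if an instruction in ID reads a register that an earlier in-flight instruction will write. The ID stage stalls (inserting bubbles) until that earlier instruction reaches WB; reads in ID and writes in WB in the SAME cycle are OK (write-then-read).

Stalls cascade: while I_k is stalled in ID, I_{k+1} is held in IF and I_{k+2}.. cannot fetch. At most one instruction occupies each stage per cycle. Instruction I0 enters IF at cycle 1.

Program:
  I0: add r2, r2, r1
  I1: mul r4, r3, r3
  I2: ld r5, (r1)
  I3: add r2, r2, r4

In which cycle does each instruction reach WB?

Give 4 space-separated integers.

Answer: 5 6 7 9

Derivation:
I0 add r2 <- r2,r1: IF@1 ID@2 stall=0 (-) EX@3 MEM@4 WB@5
I1 mul r4 <- r3,r3: IF@2 ID@3 stall=0 (-) EX@4 MEM@5 WB@6
I2 ld r5 <- r1: IF@3 ID@4 stall=0 (-) EX@5 MEM@6 WB@7
I3 add r2 <- r2,r4: IF@4 ID@5 stall=1 (RAW on I1.r4 (WB@6)) EX@7 MEM@8 WB@9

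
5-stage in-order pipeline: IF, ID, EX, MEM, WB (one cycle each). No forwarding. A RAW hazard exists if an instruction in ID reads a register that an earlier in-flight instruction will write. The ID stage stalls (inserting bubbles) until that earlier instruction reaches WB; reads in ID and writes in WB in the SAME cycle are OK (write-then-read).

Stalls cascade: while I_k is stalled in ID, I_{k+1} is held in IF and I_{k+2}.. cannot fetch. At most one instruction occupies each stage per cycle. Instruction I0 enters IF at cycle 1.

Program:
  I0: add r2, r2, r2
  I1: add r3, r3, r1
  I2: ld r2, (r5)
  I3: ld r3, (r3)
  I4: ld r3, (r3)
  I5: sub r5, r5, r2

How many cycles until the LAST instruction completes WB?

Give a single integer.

Answer: 13

Derivation:
I0 add r2 <- r2,r2: IF@1 ID@2 stall=0 (-) EX@3 MEM@4 WB@5
I1 add r3 <- r3,r1: IF@2 ID@3 stall=0 (-) EX@4 MEM@5 WB@6
I2 ld r2 <- r5: IF@3 ID@4 stall=0 (-) EX@5 MEM@6 WB@7
I3 ld r3 <- r3: IF@4 ID@5 stall=1 (RAW on I1.r3 (WB@6)) EX@7 MEM@8 WB@9
I4 ld r3 <- r3: IF@5 ID@7 stall=2 (RAW on I3.r3 (WB@9)) EX@10 MEM@11 WB@12
I5 sub r5 <- r5,r2: IF@7 ID@10 stall=0 (-) EX@11 MEM@12 WB@13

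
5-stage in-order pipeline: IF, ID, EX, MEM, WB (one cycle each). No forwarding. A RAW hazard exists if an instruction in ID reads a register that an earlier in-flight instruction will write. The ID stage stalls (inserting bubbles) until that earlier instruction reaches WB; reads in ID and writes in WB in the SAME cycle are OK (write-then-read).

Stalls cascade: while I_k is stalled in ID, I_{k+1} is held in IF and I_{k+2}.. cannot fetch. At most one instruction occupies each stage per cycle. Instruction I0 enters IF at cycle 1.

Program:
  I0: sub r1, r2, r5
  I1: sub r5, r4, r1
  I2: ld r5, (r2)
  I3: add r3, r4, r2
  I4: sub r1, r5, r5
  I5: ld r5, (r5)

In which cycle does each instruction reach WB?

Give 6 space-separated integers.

Answer: 5 8 9 10 12 13

Derivation:
I0 sub r1 <- r2,r5: IF@1 ID@2 stall=0 (-) EX@3 MEM@4 WB@5
I1 sub r5 <- r4,r1: IF@2 ID@3 stall=2 (RAW on I0.r1 (WB@5)) EX@6 MEM@7 WB@8
I2 ld r5 <- r2: IF@3 ID@6 stall=0 (-) EX@7 MEM@8 WB@9
I3 add r3 <- r4,r2: IF@6 ID@7 stall=0 (-) EX@8 MEM@9 WB@10
I4 sub r1 <- r5,r5: IF@7 ID@8 stall=1 (RAW on I2.r5 (WB@9)) EX@10 MEM@11 WB@12
I5 ld r5 <- r5: IF@8 ID@10 stall=0 (-) EX@11 MEM@12 WB@13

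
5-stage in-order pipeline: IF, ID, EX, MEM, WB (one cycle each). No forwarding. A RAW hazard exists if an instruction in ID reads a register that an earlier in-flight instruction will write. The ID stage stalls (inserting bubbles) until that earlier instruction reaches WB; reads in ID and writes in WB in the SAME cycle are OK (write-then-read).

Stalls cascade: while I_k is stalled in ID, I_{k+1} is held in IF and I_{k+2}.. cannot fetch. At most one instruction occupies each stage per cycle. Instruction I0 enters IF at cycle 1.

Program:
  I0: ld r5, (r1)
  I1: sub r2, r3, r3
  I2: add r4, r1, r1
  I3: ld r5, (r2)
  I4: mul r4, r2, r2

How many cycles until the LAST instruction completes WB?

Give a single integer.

Answer: 10

Derivation:
I0 ld r5 <- r1: IF@1 ID@2 stall=0 (-) EX@3 MEM@4 WB@5
I1 sub r2 <- r3,r3: IF@2 ID@3 stall=0 (-) EX@4 MEM@5 WB@6
I2 add r4 <- r1,r1: IF@3 ID@4 stall=0 (-) EX@5 MEM@6 WB@7
I3 ld r5 <- r2: IF@4 ID@5 stall=1 (RAW on I1.r2 (WB@6)) EX@7 MEM@8 WB@9
I4 mul r4 <- r2,r2: IF@5 ID@7 stall=0 (-) EX@8 MEM@9 WB@10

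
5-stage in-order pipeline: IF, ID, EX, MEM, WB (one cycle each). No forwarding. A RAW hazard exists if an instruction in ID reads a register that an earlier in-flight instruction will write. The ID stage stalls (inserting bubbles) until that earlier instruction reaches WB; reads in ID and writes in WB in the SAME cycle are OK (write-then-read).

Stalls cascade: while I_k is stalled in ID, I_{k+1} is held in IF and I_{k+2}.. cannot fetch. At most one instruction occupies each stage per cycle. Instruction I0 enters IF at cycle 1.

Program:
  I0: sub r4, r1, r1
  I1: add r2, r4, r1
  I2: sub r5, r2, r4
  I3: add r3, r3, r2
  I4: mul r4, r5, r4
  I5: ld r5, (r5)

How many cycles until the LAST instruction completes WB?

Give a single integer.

I0 sub r4 <- r1,r1: IF@1 ID@2 stall=0 (-) EX@3 MEM@4 WB@5
I1 add r2 <- r4,r1: IF@2 ID@3 stall=2 (RAW on I0.r4 (WB@5)) EX@6 MEM@7 WB@8
I2 sub r5 <- r2,r4: IF@3 ID@6 stall=2 (RAW on I1.r2 (WB@8)) EX@9 MEM@10 WB@11
I3 add r3 <- r3,r2: IF@6 ID@9 stall=0 (-) EX@10 MEM@11 WB@12
I4 mul r4 <- r5,r4: IF@9 ID@10 stall=1 (RAW on I2.r5 (WB@11)) EX@12 MEM@13 WB@14
I5 ld r5 <- r5: IF@10 ID@12 stall=0 (-) EX@13 MEM@14 WB@15

Answer: 15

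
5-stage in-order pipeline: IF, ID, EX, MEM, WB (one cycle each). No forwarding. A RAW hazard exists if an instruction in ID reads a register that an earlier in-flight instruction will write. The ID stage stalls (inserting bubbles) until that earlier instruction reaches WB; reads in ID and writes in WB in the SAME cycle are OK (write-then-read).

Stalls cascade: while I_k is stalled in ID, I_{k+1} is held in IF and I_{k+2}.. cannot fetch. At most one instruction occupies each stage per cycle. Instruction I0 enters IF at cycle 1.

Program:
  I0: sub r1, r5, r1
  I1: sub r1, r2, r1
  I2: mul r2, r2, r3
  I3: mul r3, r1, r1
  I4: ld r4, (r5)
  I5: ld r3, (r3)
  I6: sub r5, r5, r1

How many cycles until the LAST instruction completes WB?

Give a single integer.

Answer: 15

Derivation:
I0 sub r1 <- r5,r1: IF@1 ID@2 stall=0 (-) EX@3 MEM@4 WB@5
I1 sub r1 <- r2,r1: IF@2 ID@3 stall=2 (RAW on I0.r1 (WB@5)) EX@6 MEM@7 WB@8
I2 mul r2 <- r2,r3: IF@3 ID@6 stall=0 (-) EX@7 MEM@8 WB@9
I3 mul r3 <- r1,r1: IF@6 ID@7 stall=1 (RAW on I1.r1 (WB@8)) EX@9 MEM@10 WB@11
I4 ld r4 <- r5: IF@7 ID@9 stall=0 (-) EX@10 MEM@11 WB@12
I5 ld r3 <- r3: IF@9 ID@10 stall=1 (RAW on I3.r3 (WB@11)) EX@12 MEM@13 WB@14
I6 sub r5 <- r5,r1: IF@10 ID@12 stall=0 (-) EX@13 MEM@14 WB@15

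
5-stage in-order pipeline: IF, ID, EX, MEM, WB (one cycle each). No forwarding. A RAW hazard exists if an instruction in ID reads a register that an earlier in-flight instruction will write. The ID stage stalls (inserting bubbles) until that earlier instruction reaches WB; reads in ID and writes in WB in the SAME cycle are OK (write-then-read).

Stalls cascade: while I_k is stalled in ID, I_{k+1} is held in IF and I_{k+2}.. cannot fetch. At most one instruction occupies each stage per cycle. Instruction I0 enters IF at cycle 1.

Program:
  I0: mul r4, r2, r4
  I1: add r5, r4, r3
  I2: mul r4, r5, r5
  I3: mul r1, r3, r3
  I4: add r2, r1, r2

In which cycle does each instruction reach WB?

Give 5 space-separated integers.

I0 mul r4 <- r2,r4: IF@1 ID@2 stall=0 (-) EX@3 MEM@4 WB@5
I1 add r5 <- r4,r3: IF@2 ID@3 stall=2 (RAW on I0.r4 (WB@5)) EX@6 MEM@7 WB@8
I2 mul r4 <- r5,r5: IF@3 ID@6 stall=2 (RAW on I1.r5 (WB@8)) EX@9 MEM@10 WB@11
I3 mul r1 <- r3,r3: IF@6 ID@9 stall=0 (-) EX@10 MEM@11 WB@12
I4 add r2 <- r1,r2: IF@9 ID@10 stall=2 (RAW on I3.r1 (WB@12)) EX@13 MEM@14 WB@15

Answer: 5 8 11 12 15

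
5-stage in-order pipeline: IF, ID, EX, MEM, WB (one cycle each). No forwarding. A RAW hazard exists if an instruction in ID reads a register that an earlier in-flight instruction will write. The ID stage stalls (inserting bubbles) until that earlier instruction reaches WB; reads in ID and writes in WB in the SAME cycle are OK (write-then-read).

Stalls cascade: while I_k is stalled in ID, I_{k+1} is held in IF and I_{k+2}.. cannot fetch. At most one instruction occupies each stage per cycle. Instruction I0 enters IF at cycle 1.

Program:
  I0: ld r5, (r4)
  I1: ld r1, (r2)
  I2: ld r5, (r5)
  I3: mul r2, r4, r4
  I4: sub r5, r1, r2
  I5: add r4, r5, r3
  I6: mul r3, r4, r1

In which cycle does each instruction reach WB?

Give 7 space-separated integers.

Answer: 5 6 8 9 12 15 18

Derivation:
I0 ld r5 <- r4: IF@1 ID@2 stall=0 (-) EX@3 MEM@4 WB@5
I1 ld r1 <- r2: IF@2 ID@3 stall=0 (-) EX@4 MEM@5 WB@6
I2 ld r5 <- r5: IF@3 ID@4 stall=1 (RAW on I0.r5 (WB@5)) EX@6 MEM@7 WB@8
I3 mul r2 <- r4,r4: IF@4 ID@6 stall=0 (-) EX@7 MEM@8 WB@9
I4 sub r5 <- r1,r2: IF@6 ID@7 stall=2 (RAW on I3.r2 (WB@9)) EX@10 MEM@11 WB@12
I5 add r4 <- r5,r3: IF@7 ID@10 stall=2 (RAW on I4.r5 (WB@12)) EX@13 MEM@14 WB@15
I6 mul r3 <- r4,r1: IF@10 ID@13 stall=2 (RAW on I5.r4 (WB@15)) EX@16 MEM@17 WB@18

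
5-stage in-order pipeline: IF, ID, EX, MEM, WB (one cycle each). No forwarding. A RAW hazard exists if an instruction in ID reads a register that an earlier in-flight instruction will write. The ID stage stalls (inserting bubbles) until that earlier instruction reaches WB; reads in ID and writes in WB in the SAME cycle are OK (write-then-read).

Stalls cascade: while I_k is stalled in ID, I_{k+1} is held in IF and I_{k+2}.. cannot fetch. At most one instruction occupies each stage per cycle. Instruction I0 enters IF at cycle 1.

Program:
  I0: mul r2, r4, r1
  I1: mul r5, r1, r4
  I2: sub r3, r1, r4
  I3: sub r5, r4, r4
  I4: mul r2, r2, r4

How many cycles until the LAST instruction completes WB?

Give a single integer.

Answer: 9

Derivation:
I0 mul r2 <- r4,r1: IF@1 ID@2 stall=0 (-) EX@3 MEM@4 WB@5
I1 mul r5 <- r1,r4: IF@2 ID@3 stall=0 (-) EX@4 MEM@5 WB@6
I2 sub r3 <- r1,r4: IF@3 ID@4 stall=0 (-) EX@5 MEM@6 WB@7
I3 sub r5 <- r4,r4: IF@4 ID@5 stall=0 (-) EX@6 MEM@7 WB@8
I4 mul r2 <- r2,r4: IF@5 ID@6 stall=0 (-) EX@7 MEM@8 WB@9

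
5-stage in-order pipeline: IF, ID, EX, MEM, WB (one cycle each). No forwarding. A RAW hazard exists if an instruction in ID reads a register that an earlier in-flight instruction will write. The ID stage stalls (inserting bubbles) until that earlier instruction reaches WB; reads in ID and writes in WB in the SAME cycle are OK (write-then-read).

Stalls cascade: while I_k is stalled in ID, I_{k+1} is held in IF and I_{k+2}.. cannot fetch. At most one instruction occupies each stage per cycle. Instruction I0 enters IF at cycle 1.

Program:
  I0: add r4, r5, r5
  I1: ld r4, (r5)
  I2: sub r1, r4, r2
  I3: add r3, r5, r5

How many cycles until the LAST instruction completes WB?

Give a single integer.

I0 add r4 <- r5,r5: IF@1 ID@2 stall=0 (-) EX@3 MEM@4 WB@5
I1 ld r4 <- r5: IF@2 ID@3 stall=0 (-) EX@4 MEM@5 WB@6
I2 sub r1 <- r4,r2: IF@3 ID@4 stall=2 (RAW on I1.r4 (WB@6)) EX@7 MEM@8 WB@9
I3 add r3 <- r5,r5: IF@4 ID@7 stall=0 (-) EX@8 MEM@9 WB@10

Answer: 10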